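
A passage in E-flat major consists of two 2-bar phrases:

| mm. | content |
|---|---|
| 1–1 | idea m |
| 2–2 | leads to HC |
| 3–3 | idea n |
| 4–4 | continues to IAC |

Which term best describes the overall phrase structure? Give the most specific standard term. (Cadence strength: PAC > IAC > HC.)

Phrase 1 ends with a half cadence (weaker) and phrase 2 with an imperfect authentic cadence (stronger): antecedent + consequent = a period.
The two phrases open with different material (m / n), so the period is contrasting.

contrasting period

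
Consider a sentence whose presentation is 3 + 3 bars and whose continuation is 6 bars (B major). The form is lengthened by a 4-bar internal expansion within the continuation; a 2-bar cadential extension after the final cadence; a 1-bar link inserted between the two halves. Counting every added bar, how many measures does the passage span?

Basic sentence: 3 + 3 + 6 = 12 bars.
12 (basic form) + 4 (internal expansion) + 2 (cadential extension) + 1 (link) = 19.

19 measures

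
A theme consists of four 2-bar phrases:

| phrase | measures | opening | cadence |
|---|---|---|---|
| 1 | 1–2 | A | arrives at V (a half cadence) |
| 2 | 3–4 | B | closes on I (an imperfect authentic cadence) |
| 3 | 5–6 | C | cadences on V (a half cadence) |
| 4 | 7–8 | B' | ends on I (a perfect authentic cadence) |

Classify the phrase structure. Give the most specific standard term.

contrasting double period

Four phrases in two halves: the first half (mm. 1–4) ends with an imperfect authentic cadence, the second (mm. 5-8) with a perfect authentic cadence — a large antecedent–consequent pair, i.e. a double period.
Phrase 3 begins with different material from phrase 1, making it contrasting.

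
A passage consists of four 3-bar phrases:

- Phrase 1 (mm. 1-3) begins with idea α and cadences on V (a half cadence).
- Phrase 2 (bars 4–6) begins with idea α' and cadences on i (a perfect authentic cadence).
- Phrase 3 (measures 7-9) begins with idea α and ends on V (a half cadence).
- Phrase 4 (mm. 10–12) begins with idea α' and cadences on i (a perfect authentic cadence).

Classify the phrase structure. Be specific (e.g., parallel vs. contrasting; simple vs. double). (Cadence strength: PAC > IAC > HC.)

repeated period

The cadence pattern HC–PAC–HC–PAC is weak–strong twice, and phrases 3–4 restate phrases 1–2: a period heard twice, not a double period (which would end weakly at phrase 2).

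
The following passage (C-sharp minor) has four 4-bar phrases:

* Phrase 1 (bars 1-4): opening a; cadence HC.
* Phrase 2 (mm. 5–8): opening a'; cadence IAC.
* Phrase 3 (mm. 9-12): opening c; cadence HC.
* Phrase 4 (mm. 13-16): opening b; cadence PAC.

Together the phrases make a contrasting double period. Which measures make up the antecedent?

measures 1–8

In a double period the first pair of phrases (ending imperfect authentic cadence) is the large antecedent and the second pair (ending perfect authentic cadence) is the large consequent; the antecedent is measures 1–8.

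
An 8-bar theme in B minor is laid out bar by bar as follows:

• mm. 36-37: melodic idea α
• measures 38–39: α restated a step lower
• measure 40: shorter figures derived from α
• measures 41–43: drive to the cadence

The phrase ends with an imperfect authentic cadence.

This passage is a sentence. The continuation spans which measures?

measures 40–43

After the presentation (mm. 36–39), the continuation covers the fragmentation through the cadence: mm. 40-43.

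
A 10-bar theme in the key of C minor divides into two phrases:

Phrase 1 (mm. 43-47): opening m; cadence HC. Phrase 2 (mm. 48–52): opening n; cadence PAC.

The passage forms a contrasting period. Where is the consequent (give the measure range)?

measures 48–52

The antecedent is the phrase ending with the weaker cadence (half cadence, phrase 1) and the consequent the one ending more conclusively (perfect authentic cadence, phrase 2); the consequent is mm. 48–52.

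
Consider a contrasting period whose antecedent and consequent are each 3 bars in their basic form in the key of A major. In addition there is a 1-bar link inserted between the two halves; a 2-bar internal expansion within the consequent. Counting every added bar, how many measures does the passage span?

Basic contrasting period: 3 + 3 = 6 bars.
6 (basic form) + 1 (link) + 2 (internal expansion) = 9.

9 measures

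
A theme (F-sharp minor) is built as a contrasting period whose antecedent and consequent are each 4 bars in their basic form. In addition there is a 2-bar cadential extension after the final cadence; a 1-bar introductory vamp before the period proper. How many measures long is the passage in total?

Basic contrasting period: 4 + 4 = 8 bars.
8 (basic form) + 2 (cadential extension) + 1 (introduction) = 11.

11 measures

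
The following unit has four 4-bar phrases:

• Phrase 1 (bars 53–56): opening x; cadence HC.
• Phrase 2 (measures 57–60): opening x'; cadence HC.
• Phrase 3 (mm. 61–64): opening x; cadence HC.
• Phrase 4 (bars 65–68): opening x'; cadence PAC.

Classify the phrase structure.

parallel double period

Four phrases in two halves: the first half (mm. 53–60) ends with a half cadence, the second (measures 61–68) with a perfect authentic cadence — a large antecedent–consequent pair, i.e. a double period.
Phrase 3 begins with the same material as phrase 1, making it parallel.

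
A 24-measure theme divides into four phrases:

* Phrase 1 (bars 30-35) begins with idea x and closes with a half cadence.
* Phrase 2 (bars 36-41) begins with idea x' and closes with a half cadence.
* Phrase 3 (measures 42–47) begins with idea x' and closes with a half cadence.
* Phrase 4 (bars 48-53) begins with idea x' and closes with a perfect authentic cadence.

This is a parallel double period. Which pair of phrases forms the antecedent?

In a double period the first pair of phrases (ending half cadence) is the large antecedent and the second pair (ending perfect authentic cadence) is the large consequent; the antecedent is phrases 1 and 2.

phrases 1 and 2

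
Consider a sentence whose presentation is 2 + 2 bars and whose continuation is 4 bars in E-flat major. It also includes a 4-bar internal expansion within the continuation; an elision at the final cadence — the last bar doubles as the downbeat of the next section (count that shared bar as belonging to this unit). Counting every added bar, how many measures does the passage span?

12 measures

Basic sentence: 2 + 2 + 4 = 8 bars.
8 (basic form) + 4 (internal expansion) = 12.
The elision shares a bar with the next section but does not change this unit's count.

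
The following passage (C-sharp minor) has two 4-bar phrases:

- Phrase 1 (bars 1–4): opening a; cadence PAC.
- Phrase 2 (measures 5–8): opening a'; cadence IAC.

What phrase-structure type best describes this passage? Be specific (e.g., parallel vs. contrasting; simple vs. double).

phrase group

The second phrase closes with an imperfect authentic cadence, which is not stronger than the first phrase's perfect authentic cadence; without a weak→strong cadential pair there is no antecedent–consequent relationship, so this is a phrase group rather than a period.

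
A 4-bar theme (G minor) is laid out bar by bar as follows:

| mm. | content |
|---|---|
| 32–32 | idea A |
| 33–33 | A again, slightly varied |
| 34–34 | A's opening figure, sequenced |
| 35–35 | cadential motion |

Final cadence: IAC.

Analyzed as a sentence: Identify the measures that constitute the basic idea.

measures 32–32

The presentation of a sentence is the basic idea (bar 32) plus its repetition (m. 33); the basic idea is therefore bar 32.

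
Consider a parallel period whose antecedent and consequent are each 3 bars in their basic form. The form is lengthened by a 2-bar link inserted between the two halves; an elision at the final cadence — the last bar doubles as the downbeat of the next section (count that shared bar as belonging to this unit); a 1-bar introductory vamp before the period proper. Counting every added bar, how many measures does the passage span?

Basic parallel period: 3 + 3 = 6 bars.
6 (basic form) + 2 (link) + 1 (introduction) = 9.
The elision shares a bar with the next section but does not change this unit's count.

9 measures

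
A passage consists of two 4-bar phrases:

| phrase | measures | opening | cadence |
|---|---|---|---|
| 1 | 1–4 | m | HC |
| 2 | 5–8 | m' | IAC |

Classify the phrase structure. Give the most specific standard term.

Phrase 1 ends with a half cadence (weaker) and phrase 2 with an imperfect authentic cadence (stronger): antecedent + consequent = a period.
The two phrases open with the same material (m / m'), so the period is parallel.

parallel period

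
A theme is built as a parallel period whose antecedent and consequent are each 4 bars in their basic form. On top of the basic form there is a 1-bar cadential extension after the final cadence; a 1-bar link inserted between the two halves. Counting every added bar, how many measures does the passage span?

10 measures

Basic parallel period: 4 + 4 = 8 bars.
8 (basic form) + 1 (cadential extension) + 1 (link) = 10.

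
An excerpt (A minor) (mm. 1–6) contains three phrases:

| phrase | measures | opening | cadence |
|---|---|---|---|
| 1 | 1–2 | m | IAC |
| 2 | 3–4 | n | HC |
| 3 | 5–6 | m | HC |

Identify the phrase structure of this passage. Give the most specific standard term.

The final phrase closes with a half cadence, which is not stronger than the preceding half cadence; the 3 phrases lack an overall antecedent–consequent design and so form a phrase group.

phrase group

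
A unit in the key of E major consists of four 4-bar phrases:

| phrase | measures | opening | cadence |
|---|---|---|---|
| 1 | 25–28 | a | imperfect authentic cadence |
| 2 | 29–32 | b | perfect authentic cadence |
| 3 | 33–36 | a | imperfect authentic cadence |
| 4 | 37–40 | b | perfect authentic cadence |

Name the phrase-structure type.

repeated period

The cadence pattern IAC–PAC–IAC–PAC is weak–strong twice, and phrases 3–4 restate phrases 1–2: a period heard twice, not a double period (which would end weakly at phrase 2).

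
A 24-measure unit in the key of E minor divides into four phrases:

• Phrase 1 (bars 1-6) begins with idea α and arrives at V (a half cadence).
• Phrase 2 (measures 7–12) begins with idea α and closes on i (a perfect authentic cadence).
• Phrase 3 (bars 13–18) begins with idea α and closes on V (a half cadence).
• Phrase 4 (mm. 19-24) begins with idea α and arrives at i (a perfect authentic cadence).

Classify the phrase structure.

The cadence pattern HC–PAC–HC–PAC is weak–strong twice, and phrases 3–4 restate phrases 1–2: a period heard twice, not a double period (which would end weakly at phrase 2).

repeated period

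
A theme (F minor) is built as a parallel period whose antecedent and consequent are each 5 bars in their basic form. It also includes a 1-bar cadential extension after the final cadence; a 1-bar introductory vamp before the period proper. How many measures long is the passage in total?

Basic parallel period: 5 + 5 = 10 bars.
10 (basic form) + 1 (cadential extension) + 1 (introduction) = 12.

12 measures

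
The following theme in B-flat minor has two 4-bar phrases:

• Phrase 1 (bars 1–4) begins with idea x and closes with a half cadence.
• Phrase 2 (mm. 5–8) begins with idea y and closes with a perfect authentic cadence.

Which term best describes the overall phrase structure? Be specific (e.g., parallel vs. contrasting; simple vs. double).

contrasting period

Phrase 1 ends with a half cadence (weaker) and phrase 2 with a perfect authentic cadence (stronger): antecedent + consequent = a period.
The two phrases open with different material (x / y), so the period is contrasting.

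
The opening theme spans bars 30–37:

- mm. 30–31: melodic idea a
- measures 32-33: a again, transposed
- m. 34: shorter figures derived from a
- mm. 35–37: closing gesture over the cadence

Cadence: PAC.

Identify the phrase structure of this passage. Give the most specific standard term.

sentence

Basic idea (measures 30–31) + its repetition (mm. 32–33) form the presentation; fragmentation and cadence (bars 34–37) form the continuation — the 8-bar whole is a sentence.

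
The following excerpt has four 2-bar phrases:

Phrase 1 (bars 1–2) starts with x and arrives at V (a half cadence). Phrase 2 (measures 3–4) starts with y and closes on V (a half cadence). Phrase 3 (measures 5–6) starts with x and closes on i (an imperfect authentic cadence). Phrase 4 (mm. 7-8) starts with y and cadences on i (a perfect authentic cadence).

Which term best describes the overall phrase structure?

Four phrases in two halves: the first half (bars 1–4) ends with a half cadence, the second (bars 5–8) with a perfect authentic cadence — a large antecedent–consequent pair, i.e. a double period.
Phrase 3 begins with the same material as phrase 1, making it parallel.

parallel double period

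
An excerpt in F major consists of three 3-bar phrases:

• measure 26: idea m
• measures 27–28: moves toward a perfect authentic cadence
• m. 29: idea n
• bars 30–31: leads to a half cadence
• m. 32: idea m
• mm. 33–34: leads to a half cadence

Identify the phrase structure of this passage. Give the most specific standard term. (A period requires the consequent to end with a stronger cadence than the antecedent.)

The final phrase closes with a half cadence, which is not stronger than the preceding half cadence; the 3 phrases lack an overall antecedent–consequent design and so form a phrase group.

phrase group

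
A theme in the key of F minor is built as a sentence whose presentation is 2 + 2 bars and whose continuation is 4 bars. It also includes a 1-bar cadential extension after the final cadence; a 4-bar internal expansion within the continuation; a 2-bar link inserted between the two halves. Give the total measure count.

Basic sentence: 2 + 2 + 4 = 8 bars.
8 (basic form) + 1 (cadential extension) + 4 (internal expansion) + 2 (link) = 15.

15 measures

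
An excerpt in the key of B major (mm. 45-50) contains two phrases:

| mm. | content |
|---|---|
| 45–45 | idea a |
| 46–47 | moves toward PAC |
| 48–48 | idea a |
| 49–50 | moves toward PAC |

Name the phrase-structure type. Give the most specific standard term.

Both phrases have the same opening (a) and the same cadence (perfect authentic cadence): the second is a restatement, not a consequent, so this is a repeated phrase rather than a period.

repeated phrase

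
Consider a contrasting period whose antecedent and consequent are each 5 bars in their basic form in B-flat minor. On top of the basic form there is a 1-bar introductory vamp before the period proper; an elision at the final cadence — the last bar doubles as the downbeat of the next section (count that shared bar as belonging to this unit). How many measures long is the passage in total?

Basic contrasting period: 5 + 5 = 10 bars.
10 (basic form) + 1 (introduction) = 11.
The elision shares a bar with the next section but does not change this unit's count.

11 measures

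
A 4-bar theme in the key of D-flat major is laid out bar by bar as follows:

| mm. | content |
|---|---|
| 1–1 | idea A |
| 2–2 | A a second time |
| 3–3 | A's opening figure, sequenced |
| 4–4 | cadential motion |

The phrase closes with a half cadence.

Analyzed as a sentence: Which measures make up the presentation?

measures 1–2

The presentation of a sentence is the basic idea (bar 1) plus its repetition (bar 2); the presentation is therefore mm. 1-2.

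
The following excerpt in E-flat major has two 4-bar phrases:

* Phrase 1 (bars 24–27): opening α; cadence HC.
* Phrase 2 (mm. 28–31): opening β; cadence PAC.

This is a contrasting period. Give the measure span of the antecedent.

The phrase ending with the weaker cadence (half cadence) is the antecedent; the one ending more conclusively (perfect authentic cadence) is the consequent. The antecedent is measures 24–27.

measures 24–27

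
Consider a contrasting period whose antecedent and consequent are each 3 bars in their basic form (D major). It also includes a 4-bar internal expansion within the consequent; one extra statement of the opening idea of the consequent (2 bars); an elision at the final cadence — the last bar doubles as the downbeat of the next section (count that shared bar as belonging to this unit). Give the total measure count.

Basic contrasting period: 3 + 3 = 6 bars.
6 (basic form) + 4 (internal expansion) + 2 (extra statement) = 12.
The elision shares a bar with the next section but does not change this unit's count.

12 measures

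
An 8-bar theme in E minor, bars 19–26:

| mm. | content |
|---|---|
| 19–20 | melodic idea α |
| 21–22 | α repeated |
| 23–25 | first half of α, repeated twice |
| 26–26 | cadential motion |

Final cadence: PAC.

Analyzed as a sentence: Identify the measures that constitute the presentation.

measures 19–22

The presentation of a sentence is the basic idea (mm. 19-20) plus its repetition (mm. 21–22); the presentation is therefore mm. 19-22.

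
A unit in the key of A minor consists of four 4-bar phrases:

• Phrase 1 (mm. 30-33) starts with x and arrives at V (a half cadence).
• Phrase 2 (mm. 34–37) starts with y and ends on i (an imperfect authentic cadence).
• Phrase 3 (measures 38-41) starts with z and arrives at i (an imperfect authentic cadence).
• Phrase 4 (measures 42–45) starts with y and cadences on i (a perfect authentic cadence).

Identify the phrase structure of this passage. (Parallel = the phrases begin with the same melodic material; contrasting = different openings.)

contrasting double period

Four phrases in two halves: the first half (mm. 30–37) ends with an imperfect authentic cadence, the second (mm. 38-45) with a perfect authentic cadence — a large antecedent–consequent pair, i.e. a double period.
Phrase 3 begins with different material from phrase 1, making it contrasting.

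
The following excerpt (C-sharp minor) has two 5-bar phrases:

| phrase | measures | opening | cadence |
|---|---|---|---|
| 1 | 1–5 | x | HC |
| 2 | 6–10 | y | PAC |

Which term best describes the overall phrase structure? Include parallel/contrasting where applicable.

Phrase 1 ends with a half cadence (weaker) and phrase 2 with a perfect authentic cadence (stronger): antecedent + consequent = a period.
The two phrases open with different material (x / y), so the period is contrasting.

contrasting period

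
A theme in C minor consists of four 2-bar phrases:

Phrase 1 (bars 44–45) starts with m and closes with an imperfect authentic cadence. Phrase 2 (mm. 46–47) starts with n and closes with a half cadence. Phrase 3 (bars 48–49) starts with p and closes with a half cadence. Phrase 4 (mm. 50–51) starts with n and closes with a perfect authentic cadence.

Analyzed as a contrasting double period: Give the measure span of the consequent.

measures 48–51

In a double period the four phrases pair into a large antecedent (phrases 1–2, ending half cadence) and a large consequent (phrases 3–4, ending perfect authentic cadence). The consequent spans measures 48–51.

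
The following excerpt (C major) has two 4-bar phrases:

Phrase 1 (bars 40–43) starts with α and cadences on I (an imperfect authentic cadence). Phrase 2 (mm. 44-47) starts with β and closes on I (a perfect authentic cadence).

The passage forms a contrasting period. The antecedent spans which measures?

The antecedent is the phrase ending with the weaker cadence (imperfect authentic cadence, phrase 1) and the consequent the one ending more conclusively (perfect authentic cadence, phrase 2); the antecedent is mm. 40-43.

measures 40–43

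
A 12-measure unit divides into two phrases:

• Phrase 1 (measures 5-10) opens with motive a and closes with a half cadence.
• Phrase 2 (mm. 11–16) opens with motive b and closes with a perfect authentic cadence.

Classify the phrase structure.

contrasting period

Phrase 1 ends with a half cadence (weaker) and phrase 2 with a perfect authentic cadence (stronger): antecedent + consequent = a period.
The two phrases open with different material (a / b), so the period is contrasting.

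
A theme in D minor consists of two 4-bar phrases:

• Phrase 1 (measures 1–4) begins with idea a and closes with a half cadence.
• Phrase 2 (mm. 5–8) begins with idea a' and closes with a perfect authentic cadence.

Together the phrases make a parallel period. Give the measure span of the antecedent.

The phrase ending with the weaker cadence (half cadence) is the antecedent; the one ending more conclusively (perfect authentic cadence) is the consequent. The antecedent is measures 1–4.

measures 1–4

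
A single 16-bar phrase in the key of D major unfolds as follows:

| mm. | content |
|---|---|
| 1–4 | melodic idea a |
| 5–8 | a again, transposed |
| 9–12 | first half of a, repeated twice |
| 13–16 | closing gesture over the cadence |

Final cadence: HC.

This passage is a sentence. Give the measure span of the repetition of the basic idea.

The presentation of a sentence is the basic idea (mm. 1–4) plus its repetition (mm. 5–8); the repetition of the basic idea is therefore bars 5–8.

measures 5–8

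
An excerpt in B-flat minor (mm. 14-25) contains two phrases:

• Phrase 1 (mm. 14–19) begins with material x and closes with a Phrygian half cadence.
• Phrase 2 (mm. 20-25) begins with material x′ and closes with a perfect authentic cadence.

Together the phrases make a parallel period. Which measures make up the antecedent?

measures 14–19

The phrase ending with the weaker cadence (Phrygian half cadence) is the antecedent; the one ending more conclusively (perfect authentic cadence) is the consequent. The antecedent is measures 14–19.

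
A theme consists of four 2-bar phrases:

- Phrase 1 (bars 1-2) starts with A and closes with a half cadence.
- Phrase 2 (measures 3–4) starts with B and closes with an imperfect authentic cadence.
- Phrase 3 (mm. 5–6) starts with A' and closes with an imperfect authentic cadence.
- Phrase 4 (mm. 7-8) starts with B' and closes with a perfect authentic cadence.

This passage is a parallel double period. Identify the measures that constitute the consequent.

measures 5–8

In a double period the four phrases pair into a large antecedent (phrases 1–2, ending imperfect authentic cadence) and a large consequent (phrases 3–4, ending perfect authentic cadence). The consequent spans bars 5-8.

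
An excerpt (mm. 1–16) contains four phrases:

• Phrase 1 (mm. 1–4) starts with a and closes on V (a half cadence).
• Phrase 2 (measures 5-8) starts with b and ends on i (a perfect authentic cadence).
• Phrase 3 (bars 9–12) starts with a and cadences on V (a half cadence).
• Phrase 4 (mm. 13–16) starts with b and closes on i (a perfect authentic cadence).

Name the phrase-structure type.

The cadence pattern HC–PAC–HC–PAC is weak–strong twice, and phrases 3–4 restate phrases 1–2: a period heard twice, not a double period (which would end weakly at phrase 2).

repeated period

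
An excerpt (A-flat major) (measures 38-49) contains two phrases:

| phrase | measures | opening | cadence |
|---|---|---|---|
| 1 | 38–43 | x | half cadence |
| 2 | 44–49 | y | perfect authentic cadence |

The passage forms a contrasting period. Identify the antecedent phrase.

The phrase ending with the weaker cadence (half cadence) is the antecedent; the one ending more conclusively (perfect authentic cadence) is the consequent. The antecedent is phrase 1.

phrase 1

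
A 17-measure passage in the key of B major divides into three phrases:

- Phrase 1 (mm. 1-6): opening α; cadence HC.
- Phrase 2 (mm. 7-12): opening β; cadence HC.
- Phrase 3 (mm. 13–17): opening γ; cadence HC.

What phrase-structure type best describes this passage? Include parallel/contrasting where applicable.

The final phrase closes with a half cadence, which is not stronger than the preceding half cadence; the 3 phrases lack an overall antecedent–consequent design and so form a phrase group.

phrase group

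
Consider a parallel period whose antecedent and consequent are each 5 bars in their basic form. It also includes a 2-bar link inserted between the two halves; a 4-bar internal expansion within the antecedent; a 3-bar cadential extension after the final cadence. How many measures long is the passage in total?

19 measures

Basic parallel period: 5 + 5 = 10 bars.
10 (basic form) + 2 (link) + 4 (internal expansion) + 3 (cadential extension) = 19.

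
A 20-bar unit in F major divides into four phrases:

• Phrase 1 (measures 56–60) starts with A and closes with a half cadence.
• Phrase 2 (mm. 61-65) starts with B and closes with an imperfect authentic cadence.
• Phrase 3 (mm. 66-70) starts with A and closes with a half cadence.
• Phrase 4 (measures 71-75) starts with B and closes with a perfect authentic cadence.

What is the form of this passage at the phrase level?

parallel double period

Four phrases in two halves: the first half (measures 56-65) ends with an imperfect authentic cadence, the second (mm. 66–75) with a perfect authentic cadence — a large antecedent–consequent pair, i.e. a double period.
Phrase 3 begins with the same material as phrase 1, making it parallel.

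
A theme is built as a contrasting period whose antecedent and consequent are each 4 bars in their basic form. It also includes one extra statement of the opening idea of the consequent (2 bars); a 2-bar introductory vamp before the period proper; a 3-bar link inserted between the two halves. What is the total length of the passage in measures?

Basic contrasting period: 4 + 4 = 8 bars.
8 (basic form) + 2 (extra statement) + 2 (introduction) + 3 (link) = 15.

15 measures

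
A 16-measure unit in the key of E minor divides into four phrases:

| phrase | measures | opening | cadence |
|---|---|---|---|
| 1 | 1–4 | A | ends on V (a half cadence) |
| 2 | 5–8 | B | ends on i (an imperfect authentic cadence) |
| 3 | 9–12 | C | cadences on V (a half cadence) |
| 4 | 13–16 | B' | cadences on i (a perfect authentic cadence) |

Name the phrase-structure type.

Four phrases in two halves: the first half (mm. 1–8) ends with an imperfect authentic cadence, the second (mm. 9-16) with a perfect authentic cadence — a large antecedent–consequent pair, i.e. a double period.
Phrase 3 begins with different material from phrase 1, making it contrasting.

contrasting double period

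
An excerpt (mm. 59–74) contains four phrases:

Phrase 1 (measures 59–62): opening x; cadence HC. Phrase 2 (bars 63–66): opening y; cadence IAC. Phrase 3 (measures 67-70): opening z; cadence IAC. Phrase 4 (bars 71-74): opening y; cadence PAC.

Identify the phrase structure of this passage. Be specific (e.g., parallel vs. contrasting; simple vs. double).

Four phrases in two halves: the first half (bars 59–66) ends with an imperfect authentic cadence, the second (mm. 67-74) with a perfect authentic cadence — a large antecedent–consequent pair, i.e. a double period.
Phrase 3 begins with different material from phrase 1, making it contrasting.

contrasting double period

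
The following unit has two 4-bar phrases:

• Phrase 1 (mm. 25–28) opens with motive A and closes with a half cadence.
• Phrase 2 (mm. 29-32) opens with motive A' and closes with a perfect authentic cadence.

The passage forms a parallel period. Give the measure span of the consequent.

measures 29–32

The phrase ending with the weaker cadence (half cadence) is the antecedent; the one ending more conclusively (perfect authentic cadence) is the consequent. The consequent is measures 29–32.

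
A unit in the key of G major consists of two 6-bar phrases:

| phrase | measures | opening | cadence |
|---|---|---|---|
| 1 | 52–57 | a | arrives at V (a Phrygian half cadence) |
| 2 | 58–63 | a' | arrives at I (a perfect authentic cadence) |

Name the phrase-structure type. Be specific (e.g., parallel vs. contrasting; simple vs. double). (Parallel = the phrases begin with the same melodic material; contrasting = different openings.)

Phrase 1 ends with a Phrygian half cadence (weaker) and phrase 2 with a perfect authentic cadence (stronger): antecedent + consequent = a period.
The two phrases open with the same material (a / a'), so the period is parallel.

parallel period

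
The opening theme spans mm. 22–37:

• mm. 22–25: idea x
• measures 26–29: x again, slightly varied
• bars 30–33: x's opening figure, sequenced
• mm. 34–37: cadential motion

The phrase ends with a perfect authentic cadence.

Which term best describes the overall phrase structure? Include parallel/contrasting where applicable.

sentence

Basic idea (mm. 22-25) + its repetition (bars 26–29) form the presentation; fragmentation and cadence (measures 30–37) form the continuation — the 16-bar whole is a sentence.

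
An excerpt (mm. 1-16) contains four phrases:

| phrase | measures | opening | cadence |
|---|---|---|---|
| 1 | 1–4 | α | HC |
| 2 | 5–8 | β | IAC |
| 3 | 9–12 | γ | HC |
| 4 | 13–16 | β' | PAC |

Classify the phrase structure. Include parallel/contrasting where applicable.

contrasting double period

Four phrases in two halves: the first half (mm. 1-8) ends with an imperfect authentic cadence, the second (mm. 9–16) with a perfect authentic cadence — a large antecedent–consequent pair, i.e. a double period.
Phrase 3 begins with different material from phrase 1, making it contrasting.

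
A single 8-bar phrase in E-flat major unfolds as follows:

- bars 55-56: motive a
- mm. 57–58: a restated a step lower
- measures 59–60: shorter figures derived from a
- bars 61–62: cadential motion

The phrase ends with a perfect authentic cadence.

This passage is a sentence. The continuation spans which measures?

After the presentation (mm. 55–58), the continuation covers the fragmentation through the cadence: bars 59–62.

measures 59–62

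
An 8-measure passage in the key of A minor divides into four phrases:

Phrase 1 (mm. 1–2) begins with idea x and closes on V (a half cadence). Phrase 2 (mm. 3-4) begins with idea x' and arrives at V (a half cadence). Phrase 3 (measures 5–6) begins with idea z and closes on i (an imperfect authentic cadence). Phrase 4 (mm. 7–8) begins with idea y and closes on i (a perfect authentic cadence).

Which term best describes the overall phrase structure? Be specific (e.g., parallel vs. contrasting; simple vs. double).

contrasting double period

Four phrases in two halves: the first half (mm. 1–4) ends with a half cadence, the second (measures 5–8) with a perfect authentic cadence — a large antecedent–consequent pair, i.e. a double period.
Phrase 3 begins with different material from phrase 1, making it contrasting.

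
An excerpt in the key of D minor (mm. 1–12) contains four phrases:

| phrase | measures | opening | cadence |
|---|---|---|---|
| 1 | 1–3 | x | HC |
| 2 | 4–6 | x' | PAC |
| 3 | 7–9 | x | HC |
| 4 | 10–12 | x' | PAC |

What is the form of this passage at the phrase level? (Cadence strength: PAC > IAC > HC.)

repeated period

The cadence pattern HC–PAC–HC–PAC is weak–strong twice, and phrases 3–4 restate phrases 1–2: a period heard twice, not a double period (which would end weakly at phrase 2).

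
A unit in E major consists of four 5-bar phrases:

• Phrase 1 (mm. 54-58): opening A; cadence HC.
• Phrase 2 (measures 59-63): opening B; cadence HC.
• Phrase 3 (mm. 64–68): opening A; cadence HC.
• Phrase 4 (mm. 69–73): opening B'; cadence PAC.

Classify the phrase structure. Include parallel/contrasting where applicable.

Four phrases in two halves: the first half (bars 54–63) ends with a half cadence, the second (mm. 64–73) with a perfect authentic cadence — a large antecedent–consequent pair, i.e. a double period.
Phrase 3 begins with the same material as phrase 1, making it parallel.

parallel double period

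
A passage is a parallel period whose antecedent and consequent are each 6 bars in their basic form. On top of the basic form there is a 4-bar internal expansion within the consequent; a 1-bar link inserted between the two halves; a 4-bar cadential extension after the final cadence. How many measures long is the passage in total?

Basic parallel period: 6 + 6 = 12 bars.
12 (basic form) + 4 (internal expansion) + 1 (link) + 4 (cadential extension) = 21.

21 measures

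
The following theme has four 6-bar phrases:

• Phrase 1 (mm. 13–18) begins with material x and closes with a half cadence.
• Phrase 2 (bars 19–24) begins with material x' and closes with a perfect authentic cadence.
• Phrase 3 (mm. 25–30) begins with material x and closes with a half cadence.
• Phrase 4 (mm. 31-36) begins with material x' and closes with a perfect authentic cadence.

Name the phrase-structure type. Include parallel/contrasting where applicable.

The cadence pattern HC–PAC–HC–PAC is weak–strong twice, and phrases 3–4 restate phrases 1–2: a period heard twice, not a double period (which would end weakly at phrase 2).

repeated period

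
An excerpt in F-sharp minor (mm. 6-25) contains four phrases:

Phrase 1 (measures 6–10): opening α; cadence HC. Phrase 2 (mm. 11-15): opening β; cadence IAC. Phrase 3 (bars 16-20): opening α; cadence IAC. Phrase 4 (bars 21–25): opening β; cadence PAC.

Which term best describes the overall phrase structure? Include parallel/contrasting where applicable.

parallel double period

Four phrases in two halves: the first half (measures 6–15) ends with an imperfect authentic cadence, the second (mm. 16–25) with a perfect authentic cadence — a large antecedent–consequent pair, i.e. a double period.
Phrase 3 begins with the same material as phrase 1, making it parallel.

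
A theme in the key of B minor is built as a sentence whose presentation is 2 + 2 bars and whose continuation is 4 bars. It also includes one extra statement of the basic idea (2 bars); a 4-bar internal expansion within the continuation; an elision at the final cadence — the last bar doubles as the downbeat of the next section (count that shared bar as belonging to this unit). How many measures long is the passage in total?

Basic sentence: 2 + 2 + 4 = 8 bars.
8 (basic form) + 2 (extra statement) + 4 (internal expansion) = 14.
The elision shares a bar with the next section but does not change this unit's count.

14 measures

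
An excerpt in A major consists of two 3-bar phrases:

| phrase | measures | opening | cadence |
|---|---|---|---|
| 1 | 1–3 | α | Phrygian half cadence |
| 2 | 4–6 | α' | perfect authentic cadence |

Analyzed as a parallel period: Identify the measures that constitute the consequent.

The antecedent is the phrase ending with the weaker cadence (Phrygian half cadence, phrase 1) and the consequent the one ending more conclusively (perfect authentic cadence, phrase 2); the consequent is bars 4-6.

measures 4–6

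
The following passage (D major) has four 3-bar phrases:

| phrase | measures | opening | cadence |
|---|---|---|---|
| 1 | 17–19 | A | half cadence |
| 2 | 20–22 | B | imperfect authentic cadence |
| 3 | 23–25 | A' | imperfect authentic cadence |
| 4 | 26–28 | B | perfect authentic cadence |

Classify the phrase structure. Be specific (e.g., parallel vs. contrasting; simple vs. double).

parallel double period

Four phrases in two halves: the first half (mm. 17–22) ends with an imperfect authentic cadence, the second (measures 23–28) with a perfect authentic cadence — a large antecedent–consequent pair, i.e. a double period.
Phrase 3 begins with the same material as phrase 1, making it parallel.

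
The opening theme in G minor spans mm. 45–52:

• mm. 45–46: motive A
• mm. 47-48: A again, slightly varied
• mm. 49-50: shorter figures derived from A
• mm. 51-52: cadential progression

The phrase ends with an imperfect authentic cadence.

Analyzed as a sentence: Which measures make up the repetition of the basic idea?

measures 47–48

The presentation of a sentence is the basic idea (mm. 45–46) plus its repetition (bars 47-48); the repetition of the basic idea is therefore measures 47–48.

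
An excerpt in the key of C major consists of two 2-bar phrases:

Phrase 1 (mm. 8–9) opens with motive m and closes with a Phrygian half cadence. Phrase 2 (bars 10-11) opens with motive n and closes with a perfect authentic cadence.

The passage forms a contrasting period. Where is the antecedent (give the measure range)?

measures 8–9

The antecedent is the phrase ending with the weaker cadence (Phrygian half cadence, phrase 1) and the consequent the one ending more conclusively (perfect authentic cadence, phrase 2); the antecedent is bars 8–9.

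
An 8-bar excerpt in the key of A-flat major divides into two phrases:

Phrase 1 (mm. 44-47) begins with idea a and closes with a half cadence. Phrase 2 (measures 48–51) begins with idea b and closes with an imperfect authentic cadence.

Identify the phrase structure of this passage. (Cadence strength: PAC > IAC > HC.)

contrasting period

Phrase 1 ends with a half cadence (weaker) and phrase 2 with an imperfect authentic cadence (stronger): antecedent + consequent = a period.
The two phrases open with different material (a / b), so the period is contrasting.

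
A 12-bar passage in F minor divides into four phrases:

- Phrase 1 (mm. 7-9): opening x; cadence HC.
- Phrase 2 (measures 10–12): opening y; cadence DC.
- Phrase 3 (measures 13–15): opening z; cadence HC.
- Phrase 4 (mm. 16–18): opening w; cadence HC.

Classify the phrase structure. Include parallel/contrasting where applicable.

phrase group

Phrase 4 ends with a half cadence, no stronger than phrase 2's deceptive cadence, so the four phrases do not form a double period; nor do phrases 3–4 duplicate 1–2, so it is not a repeated period. With no phrase reaching a conclusive cadence, the passage is a phrase group.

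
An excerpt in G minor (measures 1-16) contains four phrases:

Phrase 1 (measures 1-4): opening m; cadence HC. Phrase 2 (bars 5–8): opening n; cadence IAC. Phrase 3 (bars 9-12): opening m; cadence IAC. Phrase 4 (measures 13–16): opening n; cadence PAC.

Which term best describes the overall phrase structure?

parallel double period

Four phrases in two halves: the first half (mm. 1–8) ends with an imperfect authentic cadence, the second (mm. 9-16) with a perfect authentic cadence — a large antecedent–consequent pair, i.e. a double period.
Phrase 3 begins with the same material as phrase 1, making it parallel.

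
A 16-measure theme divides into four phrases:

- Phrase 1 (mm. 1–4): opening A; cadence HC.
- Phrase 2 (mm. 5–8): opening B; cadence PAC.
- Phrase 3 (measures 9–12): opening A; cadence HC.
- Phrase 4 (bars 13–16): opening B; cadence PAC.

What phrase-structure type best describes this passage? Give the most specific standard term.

repeated period

The cadence pattern HC–PAC–HC–PAC is weak–strong twice, and phrases 3–4 restate phrases 1–2: a period heard twice, not a double period (which would end weakly at phrase 2).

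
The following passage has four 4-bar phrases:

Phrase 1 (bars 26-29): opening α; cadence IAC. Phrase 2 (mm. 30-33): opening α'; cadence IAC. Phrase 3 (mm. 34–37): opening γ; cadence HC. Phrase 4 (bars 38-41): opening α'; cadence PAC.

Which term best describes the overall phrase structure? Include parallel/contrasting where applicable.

contrasting double period

Four phrases in two halves: the first half (measures 26–33) ends with an imperfect authentic cadence, the second (mm. 34-41) with a perfect authentic cadence — a large antecedent–consequent pair, i.e. a double period.
Phrase 3 begins with different material from phrase 1, making it contrasting.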